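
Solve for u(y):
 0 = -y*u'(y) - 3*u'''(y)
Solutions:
 u(y) = C1 + Integral(C2*airyai(-3^(2/3)*y/3) + C3*airybi(-3^(2/3)*y/3), y)


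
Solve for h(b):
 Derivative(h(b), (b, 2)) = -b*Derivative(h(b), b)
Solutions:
 h(b) = C1 + C2*erf(sqrt(2)*b/2)


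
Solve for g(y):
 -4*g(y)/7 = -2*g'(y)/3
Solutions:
 g(y) = C1*exp(6*y/7)


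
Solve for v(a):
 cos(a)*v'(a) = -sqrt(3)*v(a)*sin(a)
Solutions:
 v(a) = C1*cos(a)^(sqrt(3))


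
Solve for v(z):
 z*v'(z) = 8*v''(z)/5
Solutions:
 v(z) = C1 + C2*erfi(sqrt(5)*z/4)


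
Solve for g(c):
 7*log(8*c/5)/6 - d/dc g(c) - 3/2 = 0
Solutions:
 g(c) = C1 + 7*c*log(c)/6 - 8*c/3 - 7*c*log(5)/6 + 7*c*log(2)/2


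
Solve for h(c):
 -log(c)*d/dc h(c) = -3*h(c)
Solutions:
 h(c) = C1*exp(3*li(c))


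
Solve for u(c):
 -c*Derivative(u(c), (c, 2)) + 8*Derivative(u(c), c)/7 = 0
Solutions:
 u(c) = C1 + C2*c^(15/7)


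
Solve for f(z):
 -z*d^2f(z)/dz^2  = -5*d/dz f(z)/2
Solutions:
 f(z) = C1 + C2*z^(7/2)


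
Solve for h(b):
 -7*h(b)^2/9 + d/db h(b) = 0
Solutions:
 h(b) = -9/(C1 + 7*b)


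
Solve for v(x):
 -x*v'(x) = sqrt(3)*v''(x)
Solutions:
 v(x) = C1 + C2*erf(sqrt(2)*3^(3/4)*x/6)


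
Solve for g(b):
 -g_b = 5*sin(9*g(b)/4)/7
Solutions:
 5*b/7 + 2*log(cos(9*g(b)/4) - 1)/9 - 2*log(cos(9*g(b)/4) + 1)/9 = C1


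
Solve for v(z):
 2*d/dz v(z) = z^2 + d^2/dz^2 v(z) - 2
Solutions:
 v(z) = C1 + C2*exp(2*z) + z^3/6 + z^2/4 - 3*z/4


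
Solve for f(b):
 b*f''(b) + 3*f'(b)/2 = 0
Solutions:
 f(b) = C1 + C2/sqrt(b)


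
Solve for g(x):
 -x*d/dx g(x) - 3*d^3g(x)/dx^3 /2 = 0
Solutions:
 g(x) = C1 + Integral(C2*airyai(-2^(1/3)*3^(2/3)*x/3) + C3*airybi(-2^(1/3)*3^(2/3)*x/3), x)


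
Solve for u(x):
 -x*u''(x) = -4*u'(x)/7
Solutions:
 u(x) = C1 + C2*x^(11/7)


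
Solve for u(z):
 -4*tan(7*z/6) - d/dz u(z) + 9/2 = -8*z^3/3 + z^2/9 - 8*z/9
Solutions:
 u(z) = C1 + 2*z^4/3 - z^3/27 + 4*z^2/9 + 9*z/2 + 24*log(cos(7*z/6))/7


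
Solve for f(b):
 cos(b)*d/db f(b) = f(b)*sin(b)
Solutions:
 f(b) = C1/cos(b)


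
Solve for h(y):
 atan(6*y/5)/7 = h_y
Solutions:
 h(y) = C1 + y*atan(6*y/5)/7 - 5*log(36*y^2 + 25)/84


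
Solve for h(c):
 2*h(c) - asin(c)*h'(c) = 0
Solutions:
 h(c) = C1*exp(2*Integral(1/asin(c), c))


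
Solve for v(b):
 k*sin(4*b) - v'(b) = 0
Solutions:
 v(b) = C1 - k*cos(4*b)/4


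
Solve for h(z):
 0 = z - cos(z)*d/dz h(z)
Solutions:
 h(z) = C1 + Integral(z/cos(z), z)


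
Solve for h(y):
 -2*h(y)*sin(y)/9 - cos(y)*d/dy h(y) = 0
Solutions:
 h(y) = C1*cos(y)^(2/9)


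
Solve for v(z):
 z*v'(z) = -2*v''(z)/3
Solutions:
 v(z) = C1 + C2*erf(sqrt(3)*z/2)


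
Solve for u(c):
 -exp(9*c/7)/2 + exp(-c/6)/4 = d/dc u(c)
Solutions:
 u(c) = C1 - 7*exp(9*c/7)/18 - 3*exp(-c/6)/2


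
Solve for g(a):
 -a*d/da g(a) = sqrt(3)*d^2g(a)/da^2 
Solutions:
 g(a) = C1 + C2*erf(sqrt(2)*3^(3/4)*a/6)


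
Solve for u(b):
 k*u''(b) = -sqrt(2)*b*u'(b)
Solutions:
 u(b) = C1 + C2*sqrt(k)*erf(2^(3/4)*b*sqrt(1/k)/2)


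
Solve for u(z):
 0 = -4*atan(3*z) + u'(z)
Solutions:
 u(z) = C1 + 4*z*atan(3*z) - 2*log(9*z^2 + 1)/3


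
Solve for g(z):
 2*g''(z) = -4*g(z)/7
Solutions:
 g(z) = C1*sin(sqrt(14)*z/7) + C2*cos(sqrt(14)*z/7)


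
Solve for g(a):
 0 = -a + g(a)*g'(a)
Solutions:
 g(a) = -sqrt(C1 + a^2)
 g(a) = sqrt(C1 + a^2)


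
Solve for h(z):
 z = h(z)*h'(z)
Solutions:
 h(z) = -sqrt(C1 + z^2)
 h(z) = sqrt(C1 + z^2)


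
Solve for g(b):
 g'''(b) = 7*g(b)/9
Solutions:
 g(b) = C3*exp(21^(1/3)*b/3) + (C1*sin(3^(5/6)*7^(1/3)*b/6) + C2*cos(3^(5/6)*7^(1/3)*b/6))*exp(-21^(1/3)*b/6)


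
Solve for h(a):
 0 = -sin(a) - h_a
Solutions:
 h(a) = C1 + cos(a)


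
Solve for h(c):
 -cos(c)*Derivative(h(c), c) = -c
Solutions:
 h(c) = C1 + Integral(c/cos(c), c)


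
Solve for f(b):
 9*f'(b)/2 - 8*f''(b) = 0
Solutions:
 f(b) = C1 + C2*exp(9*b/16)


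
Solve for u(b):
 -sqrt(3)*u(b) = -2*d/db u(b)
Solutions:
 u(b) = C1*exp(sqrt(3)*b/2)


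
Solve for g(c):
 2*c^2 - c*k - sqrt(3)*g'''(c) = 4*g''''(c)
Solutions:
 g(c) = C1 + C2*c + C3*c^2 + C4*exp(-sqrt(3)*c/4) + sqrt(3)*c^5/90 + c^4*(-sqrt(3)*k - 16)/72 + 2*c^3*(3*k + 16*sqrt(3))/27


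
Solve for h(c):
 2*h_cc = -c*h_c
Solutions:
 h(c) = C1 + C2*erf(c/2)


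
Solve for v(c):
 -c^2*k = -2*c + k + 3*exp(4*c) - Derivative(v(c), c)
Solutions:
 v(c) = C1 + c^3*k/3 - c^2 + c*k + 3*exp(4*c)/4


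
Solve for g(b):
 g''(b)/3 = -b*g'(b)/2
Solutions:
 g(b) = C1 + C2*erf(sqrt(3)*b/2)


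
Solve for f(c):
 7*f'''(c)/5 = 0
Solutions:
 f(c) = C1 + C2*c + C3*c^2


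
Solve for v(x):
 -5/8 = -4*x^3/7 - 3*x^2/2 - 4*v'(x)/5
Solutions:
 v(x) = C1 - 5*x^4/28 - 5*x^3/8 + 25*x/32


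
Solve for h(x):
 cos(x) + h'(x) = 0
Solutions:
 h(x) = C1 - sin(x)


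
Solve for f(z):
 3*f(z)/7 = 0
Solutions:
 f(z) = 0


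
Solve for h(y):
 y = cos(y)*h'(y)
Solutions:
 h(y) = C1 + Integral(y/cos(y), y)


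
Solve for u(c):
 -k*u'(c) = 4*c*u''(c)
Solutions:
 u(c) = C1 + c^(1 - re(k)/4)*(C2*sin(log(c)*Abs(im(k))/4) + C3*cos(log(c)*im(k)/4))


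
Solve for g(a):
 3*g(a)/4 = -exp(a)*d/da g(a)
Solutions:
 g(a) = C1*exp(3*exp(-a)/4)


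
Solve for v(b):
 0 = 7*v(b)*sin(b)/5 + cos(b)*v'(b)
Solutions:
 v(b) = C1*cos(b)^(7/5)


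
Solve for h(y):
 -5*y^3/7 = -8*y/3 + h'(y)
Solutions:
 h(y) = C1 - 5*y^4/28 + 4*y^2/3


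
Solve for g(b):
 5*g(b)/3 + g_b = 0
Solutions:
 g(b) = C1*exp(-5*b/3)


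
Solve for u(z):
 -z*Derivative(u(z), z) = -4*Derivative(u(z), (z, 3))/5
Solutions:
 u(z) = C1 + Integral(C2*airyai(10^(1/3)*z/2) + C3*airybi(10^(1/3)*z/2), z)


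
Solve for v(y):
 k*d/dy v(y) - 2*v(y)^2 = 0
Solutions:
 v(y) = -k/(C1*k + 2*y)


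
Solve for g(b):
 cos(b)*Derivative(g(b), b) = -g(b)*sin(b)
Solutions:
 g(b) = C1*cos(b)


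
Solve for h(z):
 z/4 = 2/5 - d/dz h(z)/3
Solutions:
 h(z) = C1 - 3*z^2/8 + 6*z/5


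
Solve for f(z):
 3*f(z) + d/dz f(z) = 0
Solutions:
 f(z) = C1*exp(-3*z)


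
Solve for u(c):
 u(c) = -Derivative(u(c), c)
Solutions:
 u(c) = C1*exp(-c)


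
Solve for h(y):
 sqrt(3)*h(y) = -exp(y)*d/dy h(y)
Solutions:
 h(y) = C1*exp(sqrt(3)*exp(-y))


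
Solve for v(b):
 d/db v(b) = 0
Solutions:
 v(b) = C1


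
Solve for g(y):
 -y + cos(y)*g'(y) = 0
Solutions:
 g(y) = C1 + Integral(y/cos(y), y)


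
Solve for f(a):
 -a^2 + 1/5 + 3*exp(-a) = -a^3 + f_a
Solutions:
 f(a) = C1 + a^4/4 - a^3/3 + a/5 - 3*exp(-a)


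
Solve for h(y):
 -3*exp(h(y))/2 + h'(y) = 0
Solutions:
 h(y) = log(-1/(C1 + 3*y)) + log(2)


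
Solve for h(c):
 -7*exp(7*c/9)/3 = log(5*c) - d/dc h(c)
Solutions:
 h(c) = C1 + c*log(c) + c*(-1 + log(5)) + 3*exp(7*c/9)


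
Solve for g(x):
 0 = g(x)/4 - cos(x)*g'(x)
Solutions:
 g(x) = C1*(sin(x) + 1)^(1/8)/(sin(x) - 1)^(1/8)


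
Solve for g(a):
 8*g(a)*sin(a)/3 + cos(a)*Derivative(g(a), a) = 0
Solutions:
 g(a) = C1*cos(a)^(8/3)


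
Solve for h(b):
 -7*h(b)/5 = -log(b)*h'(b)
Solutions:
 h(b) = C1*exp(7*li(b)/5)


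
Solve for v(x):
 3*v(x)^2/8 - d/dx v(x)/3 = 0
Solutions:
 v(x) = -8/(C1 + 9*x)


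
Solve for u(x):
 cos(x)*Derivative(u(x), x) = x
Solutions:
 u(x) = C1 + Integral(x/cos(x), x)


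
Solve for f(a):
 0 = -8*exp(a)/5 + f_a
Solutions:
 f(a) = C1 + 8*exp(a)/5


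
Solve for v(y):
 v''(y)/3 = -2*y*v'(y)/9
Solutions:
 v(y) = C1 + C2*erf(sqrt(3)*y/3)


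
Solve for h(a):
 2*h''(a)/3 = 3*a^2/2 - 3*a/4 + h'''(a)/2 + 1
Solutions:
 h(a) = C1 + C2*a + C3*exp(4*a/3) + 3*a^4/16 + 3*a^3/8 + 51*a^2/32


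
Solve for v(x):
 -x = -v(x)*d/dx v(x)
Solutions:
 v(x) = -sqrt(C1 + x^2)
 v(x) = sqrt(C1 + x^2)


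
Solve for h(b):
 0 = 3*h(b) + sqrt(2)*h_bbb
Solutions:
 h(b) = C3*exp(-2^(5/6)*3^(1/3)*b/2) + (C1*sin(6^(5/6)*b/4) + C2*cos(6^(5/6)*b/4))*exp(2^(5/6)*3^(1/3)*b/4)


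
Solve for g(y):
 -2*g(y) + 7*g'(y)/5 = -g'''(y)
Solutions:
 g(y) = C1*exp(y*(-15*(1 + 13*sqrt(330)/225)^(1/3) + 7/(1 + 13*sqrt(330)/225)^(1/3))/30)*sin(sqrt(3)*y*(7/(1 + 13*sqrt(330)/225)^(1/3) + 15*(1 + 13*sqrt(330)/225)^(1/3))/30) + C2*exp(y*(-15*(1 + 13*sqrt(330)/225)^(1/3) + 7/(1 + 13*sqrt(330)/225)^(1/3))/30)*cos(sqrt(3)*y*(7/(1 + 13*sqrt(330)/225)^(1/3) + 15*(1 + 13*sqrt(330)/225)^(1/3))/30) + C3*exp(y*(-7/(15*(1 + 13*sqrt(330)/225)^(1/3)) + (1 + 13*sqrt(330)/225)^(1/3)))


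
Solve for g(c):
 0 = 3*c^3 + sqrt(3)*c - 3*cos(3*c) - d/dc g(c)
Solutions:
 g(c) = C1 + 3*c^4/4 + sqrt(3)*c^2/2 - sin(3*c)


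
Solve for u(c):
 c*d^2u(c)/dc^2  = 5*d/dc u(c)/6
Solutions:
 u(c) = C1 + C2*c^(11/6)


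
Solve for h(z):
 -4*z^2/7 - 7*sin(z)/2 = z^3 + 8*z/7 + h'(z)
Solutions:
 h(z) = C1 - z^4/4 - 4*z^3/21 - 4*z^2/7 + 7*cos(z)/2


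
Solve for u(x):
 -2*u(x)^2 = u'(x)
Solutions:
 u(x) = 1/(C1 + 2*x)


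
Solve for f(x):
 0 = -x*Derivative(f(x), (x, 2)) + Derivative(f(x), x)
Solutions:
 f(x) = C1 + C2*x^2


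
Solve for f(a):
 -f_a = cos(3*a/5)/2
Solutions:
 f(a) = C1 - 5*sin(3*a/5)/6


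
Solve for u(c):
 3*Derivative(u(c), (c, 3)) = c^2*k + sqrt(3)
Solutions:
 u(c) = C1 + C2*c + C3*c^2 + c^5*k/180 + sqrt(3)*c^3/18


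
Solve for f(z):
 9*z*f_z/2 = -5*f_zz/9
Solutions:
 f(z) = C1 + C2*erf(9*sqrt(5)*z/10)


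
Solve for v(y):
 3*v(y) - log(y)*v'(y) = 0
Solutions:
 v(y) = C1*exp(3*li(y))


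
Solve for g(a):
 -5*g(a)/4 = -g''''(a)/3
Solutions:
 g(a) = C1*exp(-15^(1/4)*sqrt(2)*a/2) + C2*exp(15^(1/4)*sqrt(2)*a/2) + C3*sin(15^(1/4)*sqrt(2)*a/2) + C4*cos(15^(1/4)*sqrt(2)*a/2)


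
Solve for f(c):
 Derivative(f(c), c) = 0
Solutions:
 f(c) = C1


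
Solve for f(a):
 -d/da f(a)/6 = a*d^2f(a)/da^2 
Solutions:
 f(a) = C1 + C2*a^(5/6)


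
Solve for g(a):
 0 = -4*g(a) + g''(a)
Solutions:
 g(a) = C1*exp(-2*a) + C2*exp(2*a)


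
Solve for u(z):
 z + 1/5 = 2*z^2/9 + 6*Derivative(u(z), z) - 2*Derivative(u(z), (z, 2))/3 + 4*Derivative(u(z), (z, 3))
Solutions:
 u(z) = C1 - z^3/81 + 77*z^2/972 + 1097*z/10935 + (C2*sin(sqrt(215)*z/12) + C3*cos(sqrt(215)*z/12))*exp(z/12)


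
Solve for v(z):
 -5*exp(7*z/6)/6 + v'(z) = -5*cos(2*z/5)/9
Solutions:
 v(z) = C1 + 5*exp(7*z/6)/7 - 25*sin(2*z/5)/18


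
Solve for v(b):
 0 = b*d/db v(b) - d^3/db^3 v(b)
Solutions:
 v(b) = C1 + Integral(C2*airyai(b) + C3*airybi(b), b)


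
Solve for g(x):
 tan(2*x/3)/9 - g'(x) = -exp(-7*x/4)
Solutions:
 g(x) = C1 + log(tan(2*x/3)^2 + 1)/12 - 4*exp(-7*x/4)/7


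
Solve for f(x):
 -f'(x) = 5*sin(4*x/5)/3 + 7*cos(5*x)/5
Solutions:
 f(x) = C1 - 7*sin(5*x)/25 + 25*cos(4*x/5)/12


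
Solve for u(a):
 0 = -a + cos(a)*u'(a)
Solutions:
 u(a) = C1 + Integral(a/cos(a), a)


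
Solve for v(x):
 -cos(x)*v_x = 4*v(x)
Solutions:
 v(x) = C1*(sin(x)^2 - 2*sin(x) + 1)/(sin(x)^2 + 2*sin(x) + 1)


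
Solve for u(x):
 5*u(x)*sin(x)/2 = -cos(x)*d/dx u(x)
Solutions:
 u(x) = C1*cos(x)^(5/2)


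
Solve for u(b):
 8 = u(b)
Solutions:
 u(b) = 8


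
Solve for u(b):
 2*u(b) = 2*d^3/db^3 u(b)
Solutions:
 u(b) = C3*exp(b) + (C1*sin(sqrt(3)*b/2) + C2*cos(sqrt(3)*b/2))*exp(-b/2)


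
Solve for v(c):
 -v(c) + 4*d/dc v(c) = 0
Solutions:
 v(c) = C1*exp(c/4)


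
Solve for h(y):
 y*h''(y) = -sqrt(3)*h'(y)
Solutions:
 h(y) = C1 + C2*y^(1 - sqrt(3))


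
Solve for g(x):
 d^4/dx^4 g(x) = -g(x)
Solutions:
 g(x) = (C1*sin(sqrt(2)*x/2) + C2*cos(sqrt(2)*x/2))*exp(-sqrt(2)*x/2) + (C3*sin(sqrt(2)*x/2) + C4*cos(sqrt(2)*x/2))*exp(sqrt(2)*x/2)


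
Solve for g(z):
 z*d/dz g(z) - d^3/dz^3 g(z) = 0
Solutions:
 g(z) = C1 + Integral(C2*airyai(z) + C3*airybi(z), z)


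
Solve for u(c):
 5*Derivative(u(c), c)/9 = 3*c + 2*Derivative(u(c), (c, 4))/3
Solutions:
 u(c) = C1 + C4*exp(5^(1/3)*6^(2/3)*c/6) + 27*c^2/10 + (C2*sin(2^(2/3)*3^(1/6)*5^(1/3)*c/4) + C3*cos(2^(2/3)*3^(1/6)*5^(1/3)*c/4))*exp(-5^(1/3)*6^(2/3)*c/12)


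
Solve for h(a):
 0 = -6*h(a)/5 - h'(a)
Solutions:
 h(a) = C1*exp(-6*a/5)


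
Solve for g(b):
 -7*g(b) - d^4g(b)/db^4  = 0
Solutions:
 g(b) = (C1*sin(sqrt(2)*7^(1/4)*b/2) + C2*cos(sqrt(2)*7^(1/4)*b/2))*exp(-sqrt(2)*7^(1/4)*b/2) + (C3*sin(sqrt(2)*7^(1/4)*b/2) + C4*cos(sqrt(2)*7^(1/4)*b/2))*exp(sqrt(2)*7^(1/4)*b/2)


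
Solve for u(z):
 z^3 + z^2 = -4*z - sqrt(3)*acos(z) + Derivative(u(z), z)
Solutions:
 u(z) = C1 + z^4/4 + z^3/3 + 2*z^2 + sqrt(3)*(z*acos(z) - sqrt(1 - z^2))


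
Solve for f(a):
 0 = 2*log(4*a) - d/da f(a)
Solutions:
 f(a) = C1 + 2*a*log(a) - 2*a + a*log(16)


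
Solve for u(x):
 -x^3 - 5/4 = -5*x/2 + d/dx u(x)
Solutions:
 u(x) = C1 - x^4/4 + 5*x^2/4 - 5*x/4


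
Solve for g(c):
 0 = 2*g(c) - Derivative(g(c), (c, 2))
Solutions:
 g(c) = C1*exp(-sqrt(2)*c) + C2*exp(sqrt(2)*c)


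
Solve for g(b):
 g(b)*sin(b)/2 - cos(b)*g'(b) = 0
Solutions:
 g(b) = C1/sqrt(cos(b))


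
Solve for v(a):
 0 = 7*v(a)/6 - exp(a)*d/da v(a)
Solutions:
 v(a) = C1*exp(-7*exp(-a)/6)


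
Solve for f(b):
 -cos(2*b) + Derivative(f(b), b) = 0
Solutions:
 f(b) = C1 + sin(2*b)/2


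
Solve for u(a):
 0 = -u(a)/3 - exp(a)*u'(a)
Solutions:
 u(a) = C1*exp(exp(-a)/3)


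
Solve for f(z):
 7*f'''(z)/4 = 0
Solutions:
 f(z) = C1 + C2*z + C3*z^2


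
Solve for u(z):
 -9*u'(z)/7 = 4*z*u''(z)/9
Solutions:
 u(z) = C1 + C2/z^(53/28)


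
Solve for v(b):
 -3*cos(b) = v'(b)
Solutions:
 v(b) = C1 - 3*sin(b)


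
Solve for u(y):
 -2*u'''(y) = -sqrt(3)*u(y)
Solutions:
 u(y) = C3*exp(2^(2/3)*3^(1/6)*y/2) + (C1*sin(6^(2/3)*y/4) + C2*cos(6^(2/3)*y/4))*exp(-2^(2/3)*3^(1/6)*y/4)


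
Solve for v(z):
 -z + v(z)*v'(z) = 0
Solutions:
 v(z) = -sqrt(C1 + z^2)
 v(z) = sqrt(C1 + z^2)


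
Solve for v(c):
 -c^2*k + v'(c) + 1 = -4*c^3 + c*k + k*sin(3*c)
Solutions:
 v(c) = C1 - c^4 + c^3*k/3 + c^2*k/2 - c - k*cos(3*c)/3


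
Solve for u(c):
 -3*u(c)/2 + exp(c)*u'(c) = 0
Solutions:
 u(c) = C1*exp(-3*exp(-c)/2)


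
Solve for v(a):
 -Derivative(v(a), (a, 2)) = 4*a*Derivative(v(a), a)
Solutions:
 v(a) = C1 + C2*erf(sqrt(2)*a)


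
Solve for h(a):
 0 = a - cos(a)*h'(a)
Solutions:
 h(a) = C1 + Integral(a/cos(a), a)


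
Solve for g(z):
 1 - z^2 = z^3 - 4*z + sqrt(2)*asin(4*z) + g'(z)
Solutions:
 g(z) = C1 - z^4/4 - z^3/3 + 2*z^2 + z - sqrt(2)*(z*asin(4*z) + sqrt(1 - 16*z^2)/4)


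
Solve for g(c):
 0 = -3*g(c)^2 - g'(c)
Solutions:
 g(c) = 1/(C1 + 3*c)


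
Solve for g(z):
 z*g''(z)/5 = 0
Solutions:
 g(z) = C1 + C2*z


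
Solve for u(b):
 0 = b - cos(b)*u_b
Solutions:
 u(b) = C1 + Integral(b/cos(b), b)


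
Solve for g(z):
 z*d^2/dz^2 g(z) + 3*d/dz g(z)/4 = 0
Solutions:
 g(z) = C1 + C2*z^(1/4)


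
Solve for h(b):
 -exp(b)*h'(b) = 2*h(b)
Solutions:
 h(b) = C1*exp(2*exp(-b))


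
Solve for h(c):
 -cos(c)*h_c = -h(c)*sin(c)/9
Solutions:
 h(c) = C1/cos(c)^(1/9)


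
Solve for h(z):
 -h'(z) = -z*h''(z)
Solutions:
 h(z) = C1 + C2*z^2


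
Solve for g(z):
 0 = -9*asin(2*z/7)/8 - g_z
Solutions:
 g(z) = C1 - 9*z*asin(2*z/7)/8 - 9*sqrt(49 - 4*z^2)/16


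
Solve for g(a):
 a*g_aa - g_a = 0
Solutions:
 g(a) = C1 + C2*a^2


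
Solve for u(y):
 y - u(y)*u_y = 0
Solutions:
 u(y) = -sqrt(C1 + y^2)
 u(y) = sqrt(C1 + y^2)


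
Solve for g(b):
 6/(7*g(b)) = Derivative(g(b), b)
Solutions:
 g(b) = -sqrt(C1 + 84*b)/7
 g(b) = sqrt(C1 + 84*b)/7


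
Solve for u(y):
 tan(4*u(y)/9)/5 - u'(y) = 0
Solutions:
 u(y) = -9*asin(C1*exp(4*y/45))/4 + 9*pi/4
 u(y) = 9*asin(C1*exp(4*y/45))/4


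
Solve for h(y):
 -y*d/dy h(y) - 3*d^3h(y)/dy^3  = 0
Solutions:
 h(y) = C1 + Integral(C2*airyai(-3^(2/3)*y/3) + C3*airybi(-3^(2/3)*y/3), y)


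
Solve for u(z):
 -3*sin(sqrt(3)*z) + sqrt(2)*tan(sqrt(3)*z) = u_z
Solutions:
 u(z) = C1 - sqrt(6)*log(cos(sqrt(3)*z))/3 + sqrt(3)*cos(sqrt(3)*z)


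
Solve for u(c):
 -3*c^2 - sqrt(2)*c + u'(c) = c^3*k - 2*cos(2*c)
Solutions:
 u(c) = C1 + c^4*k/4 + c^3 + sqrt(2)*c^2/2 - sin(2*c)


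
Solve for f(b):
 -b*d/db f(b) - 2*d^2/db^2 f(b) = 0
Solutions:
 f(b) = C1 + C2*erf(b/2)


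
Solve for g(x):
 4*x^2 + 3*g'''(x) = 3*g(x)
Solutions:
 g(x) = C3*exp(x) + 4*x^2/3 + (C1*sin(sqrt(3)*x/2) + C2*cos(sqrt(3)*x/2))*exp(-x/2)


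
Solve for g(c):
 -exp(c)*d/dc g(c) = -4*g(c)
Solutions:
 g(c) = C1*exp(-4*exp(-c))


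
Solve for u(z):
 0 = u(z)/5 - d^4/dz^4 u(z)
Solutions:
 u(z) = C1*exp(-5^(3/4)*z/5) + C2*exp(5^(3/4)*z/5) + C3*sin(5^(3/4)*z/5) + C4*cos(5^(3/4)*z/5)


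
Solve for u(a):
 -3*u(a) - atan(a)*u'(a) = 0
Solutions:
 u(a) = C1*exp(-3*Integral(1/atan(a), a))


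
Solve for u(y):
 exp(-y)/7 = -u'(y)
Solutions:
 u(y) = C1 + exp(-y)/7


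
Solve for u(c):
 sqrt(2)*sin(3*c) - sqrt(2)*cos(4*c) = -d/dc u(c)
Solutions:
 u(c) = C1 + sqrt(2)*sin(4*c)/4 + sqrt(2)*cos(3*c)/3


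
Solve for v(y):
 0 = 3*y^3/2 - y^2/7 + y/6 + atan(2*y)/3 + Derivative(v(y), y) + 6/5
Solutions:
 v(y) = C1 - 3*y^4/8 + y^3/21 - y^2/12 - y*atan(2*y)/3 - 6*y/5 + log(4*y^2 + 1)/12


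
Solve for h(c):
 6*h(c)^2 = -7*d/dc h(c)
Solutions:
 h(c) = 7/(C1 + 6*c)


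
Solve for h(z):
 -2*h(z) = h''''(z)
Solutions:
 h(z) = (C1*sin(2^(3/4)*z/2) + C2*cos(2^(3/4)*z/2))*exp(-2^(3/4)*z/2) + (C3*sin(2^(3/4)*z/2) + C4*cos(2^(3/4)*z/2))*exp(2^(3/4)*z/2)


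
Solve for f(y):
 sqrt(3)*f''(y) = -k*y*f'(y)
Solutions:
 f(y) = Piecewise((-sqrt(2)*3^(1/4)*sqrt(pi)*C1*erf(sqrt(2)*3^(3/4)*sqrt(k)*y/6)/(2*sqrt(k)) - C2, (k > 0) | (k < 0)), (-C1*y - C2, True))


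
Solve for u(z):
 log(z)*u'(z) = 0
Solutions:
 u(z) = C1


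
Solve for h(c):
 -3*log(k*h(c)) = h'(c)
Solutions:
 li(k*h(c))/k = C1 - 3*c


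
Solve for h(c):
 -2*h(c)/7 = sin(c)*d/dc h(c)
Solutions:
 h(c) = C1*(cos(c) + 1)^(1/7)/(cos(c) - 1)^(1/7)


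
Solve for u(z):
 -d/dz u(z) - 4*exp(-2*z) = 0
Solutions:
 u(z) = C1 + 2*exp(-2*z)


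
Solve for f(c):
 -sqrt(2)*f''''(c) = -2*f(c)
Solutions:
 f(c) = C1*exp(-2^(1/8)*c) + C2*exp(2^(1/8)*c) + C3*sin(2^(1/8)*c) + C4*cos(2^(1/8)*c)


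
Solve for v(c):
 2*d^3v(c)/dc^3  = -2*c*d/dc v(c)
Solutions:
 v(c) = C1 + Integral(C2*airyai(-c) + C3*airybi(-c), c)


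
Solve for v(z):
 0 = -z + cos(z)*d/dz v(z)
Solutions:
 v(z) = C1 + Integral(z/cos(z), z)


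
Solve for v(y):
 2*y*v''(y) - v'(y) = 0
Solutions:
 v(y) = C1 + C2*y^(3/2)


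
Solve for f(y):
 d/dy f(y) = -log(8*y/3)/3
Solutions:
 f(y) = C1 - y*log(y)/3 - y*log(2) + y/3 + y*log(3)/3


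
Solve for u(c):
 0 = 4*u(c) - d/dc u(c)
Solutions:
 u(c) = C1*exp(4*c)


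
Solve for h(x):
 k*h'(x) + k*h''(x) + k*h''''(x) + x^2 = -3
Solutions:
 h(x) = C1 + C2*exp(6^(1/3)*x*(-2*3^(1/3)/(9 + sqrt(93))^(1/3) + 2^(1/3)*(9 + sqrt(93))^(1/3))/12)*sin(2^(1/3)*3^(1/6)*x*(6/(9 + sqrt(93))^(1/3) + 2^(1/3)*3^(2/3)*(9 + sqrt(93))^(1/3))/12) + C3*exp(6^(1/3)*x*(-2*3^(1/3)/(9 + sqrt(93))^(1/3) + 2^(1/3)*(9 + sqrt(93))^(1/3))/12)*cos(2^(1/3)*3^(1/6)*x*(6/(9 + sqrt(93))^(1/3) + 2^(1/3)*3^(2/3)*(9 + sqrt(93))^(1/3))/12) + C4*exp(-6^(1/3)*x*(-2*3^(1/3)/(9 + sqrt(93))^(1/3) + 2^(1/3)*(9 + sqrt(93))^(1/3))/6) - x^3/(3*k) + x^2/k - 5*x/k


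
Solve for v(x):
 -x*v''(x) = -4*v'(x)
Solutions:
 v(x) = C1 + C2*x^5


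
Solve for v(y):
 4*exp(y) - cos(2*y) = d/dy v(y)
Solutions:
 v(y) = C1 + 4*exp(y) - sin(2*y)/2


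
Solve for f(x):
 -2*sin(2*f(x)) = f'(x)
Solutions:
 f(x) = pi - acos((-C1 - exp(8*x))/(C1 - exp(8*x)))/2
 f(x) = acos((-C1 - exp(8*x))/(C1 - exp(8*x)))/2


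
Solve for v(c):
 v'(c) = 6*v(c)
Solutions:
 v(c) = C1*exp(6*c)


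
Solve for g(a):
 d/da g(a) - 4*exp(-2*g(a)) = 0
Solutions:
 g(a) = log(-sqrt(C1 + 8*a))
 g(a) = log(C1 + 8*a)/2


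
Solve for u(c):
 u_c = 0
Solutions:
 u(c) = C1


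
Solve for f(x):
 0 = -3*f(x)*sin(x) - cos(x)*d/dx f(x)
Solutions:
 f(x) = C1*cos(x)^3


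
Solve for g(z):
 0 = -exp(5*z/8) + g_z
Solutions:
 g(z) = C1 + 8*exp(5*z/8)/5


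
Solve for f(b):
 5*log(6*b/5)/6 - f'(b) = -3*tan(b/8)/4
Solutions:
 f(b) = C1 + 5*b*log(b)/6 - 5*b*log(5)/6 - 5*b/6 + 5*b*log(6)/6 - 6*log(cos(b/8))


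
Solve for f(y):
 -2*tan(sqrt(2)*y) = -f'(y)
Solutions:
 f(y) = C1 - sqrt(2)*log(cos(sqrt(2)*y))


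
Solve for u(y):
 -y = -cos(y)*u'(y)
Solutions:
 u(y) = C1 + Integral(y/cos(y), y)


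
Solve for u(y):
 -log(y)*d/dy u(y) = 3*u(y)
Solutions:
 u(y) = C1*exp(-3*li(y))


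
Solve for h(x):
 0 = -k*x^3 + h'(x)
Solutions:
 h(x) = C1 + k*x^4/4


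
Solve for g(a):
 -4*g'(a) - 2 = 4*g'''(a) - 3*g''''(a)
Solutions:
 g(a) = C1 + C2*exp(a*(-2^(1/3)*(9*sqrt(921) + 275)^(1/3) - 8*2^(2/3)/(9*sqrt(921) + 275)^(1/3) + 8)/18)*sin(2^(1/3)*sqrt(3)*a*(-(9*sqrt(921) + 275)^(1/3) + 8*2^(1/3)/(9*sqrt(921) + 275)^(1/3))/18) + C3*exp(a*(-2^(1/3)*(9*sqrt(921) + 275)^(1/3) - 8*2^(2/3)/(9*sqrt(921) + 275)^(1/3) + 8)/18)*cos(2^(1/3)*sqrt(3)*a*(-(9*sqrt(921) + 275)^(1/3) + 8*2^(1/3)/(9*sqrt(921) + 275)^(1/3))/18) + C4*exp(a*(8*2^(2/3)/(9*sqrt(921) + 275)^(1/3) + 4 + 2^(1/3)*(9*sqrt(921) + 275)^(1/3))/9) - a/2


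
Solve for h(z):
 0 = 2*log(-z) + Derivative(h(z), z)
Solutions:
 h(z) = C1 - 2*z*log(-z) + 2*z


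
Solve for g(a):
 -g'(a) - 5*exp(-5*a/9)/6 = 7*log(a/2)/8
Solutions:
 g(a) = C1 - 7*a*log(a)/8 + 7*a*(log(2) + 1)/8 + 3*exp(-5*a/9)/2


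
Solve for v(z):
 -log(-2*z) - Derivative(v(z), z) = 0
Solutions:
 v(z) = C1 - z*log(-z) + z*(1 - log(2))


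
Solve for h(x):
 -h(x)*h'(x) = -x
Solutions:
 h(x) = -sqrt(C1 + x^2)
 h(x) = sqrt(C1 + x^2)


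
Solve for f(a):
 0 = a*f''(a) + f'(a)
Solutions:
 f(a) = C1 + C2*log(a)


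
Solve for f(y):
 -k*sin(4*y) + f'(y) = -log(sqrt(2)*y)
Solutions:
 f(y) = C1 - k*cos(4*y)/4 - y*log(y) - y*log(2)/2 + y


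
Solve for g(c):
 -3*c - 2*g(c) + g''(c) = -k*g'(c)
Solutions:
 g(c) = C1*exp(c*(-k + sqrt(k^2 + 8))/2) + C2*exp(-c*(k + sqrt(k^2 + 8))/2) - 3*c/2 - 3*k/4


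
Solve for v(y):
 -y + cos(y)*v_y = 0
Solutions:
 v(y) = C1 + Integral(y/cos(y), y)


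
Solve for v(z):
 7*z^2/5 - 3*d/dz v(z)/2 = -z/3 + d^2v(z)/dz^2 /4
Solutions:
 v(z) = C1 + C2*exp(-6*z) + 14*z^3/45 - 2*z^2/45 + 2*z/135


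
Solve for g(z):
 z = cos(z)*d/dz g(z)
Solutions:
 g(z) = C1 + Integral(z/cos(z), z)


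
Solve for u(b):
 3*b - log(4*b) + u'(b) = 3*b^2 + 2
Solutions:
 u(b) = C1 + b^3 - 3*b^2/2 + b*log(b) + b + b*log(4)


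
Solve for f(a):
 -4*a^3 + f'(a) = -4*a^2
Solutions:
 f(a) = C1 + a^4 - 4*a^3/3


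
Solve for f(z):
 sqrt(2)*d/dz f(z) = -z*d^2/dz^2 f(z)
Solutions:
 f(z) = C1 + C2*z^(1 - sqrt(2))


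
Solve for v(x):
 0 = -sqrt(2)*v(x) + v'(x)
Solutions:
 v(x) = C1*exp(sqrt(2)*x)


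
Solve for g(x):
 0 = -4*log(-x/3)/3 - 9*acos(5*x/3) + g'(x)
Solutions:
 g(x) = C1 + 4*x*log(-x)/3 + 9*x*acos(5*x/3) - 4*x*log(3)/3 - 4*x/3 - 9*sqrt(9 - 25*x^2)/5


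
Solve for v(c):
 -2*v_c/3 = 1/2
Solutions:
 v(c) = C1 - 3*c/4


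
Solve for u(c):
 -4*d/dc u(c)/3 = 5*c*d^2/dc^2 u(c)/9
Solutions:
 u(c) = C1 + C2/c^(7/5)


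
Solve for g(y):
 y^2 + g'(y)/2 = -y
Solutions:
 g(y) = C1 - 2*y^3/3 - y^2


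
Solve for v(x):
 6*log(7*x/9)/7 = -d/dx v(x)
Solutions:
 v(x) = C1 - 6*x*log(x)/7 - 6*x*log(7)/7 + 6*x/7 + 12*x*log(3)/7


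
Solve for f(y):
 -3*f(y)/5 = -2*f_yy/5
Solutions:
 f(y) = C1*exp(-sqrt(6)*y/2) + C2*exp(sqrt(6)*y/2)


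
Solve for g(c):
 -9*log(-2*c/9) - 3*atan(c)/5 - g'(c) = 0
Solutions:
 g(c) = C1 - 9*c*log(-c) - 3*c*atan(c)/5 - 9*c*log(2) + 9*c + 18*c*log(3) + 3*log(c^2 + 1)/10


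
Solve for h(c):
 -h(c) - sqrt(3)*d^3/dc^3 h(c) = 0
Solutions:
 h(c) = C3*exp(-3^(5/6)*c/3) + (C1*sin(3^(1/3)*c/2) + C2*cos(3^(1/3)*c/2))*exp(3^(5/6)*c/6)


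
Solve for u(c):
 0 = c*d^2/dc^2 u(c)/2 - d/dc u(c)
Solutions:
 u(c) = C1 + C2*c^3


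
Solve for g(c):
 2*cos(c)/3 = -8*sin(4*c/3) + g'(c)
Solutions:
 g(c) = C1 + 2*sin(c)/3 - 6*cos(4*c/3)


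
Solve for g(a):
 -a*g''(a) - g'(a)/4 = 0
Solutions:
 g(a) = C1 + C2*a^(3/4)


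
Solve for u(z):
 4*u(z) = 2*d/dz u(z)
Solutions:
 u(z) = C1*exp(2*z)


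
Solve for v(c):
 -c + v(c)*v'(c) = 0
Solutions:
 v(c) = -sqrt(C1 + c^2)
 v(c) = sqrt(C1 + c^2)


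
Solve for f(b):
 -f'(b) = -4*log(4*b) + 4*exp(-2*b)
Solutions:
 f(b) = C1 + 4*b*log(b) + 4*b*(-1 + 2*log(2)) + 2*exp(-2*b)


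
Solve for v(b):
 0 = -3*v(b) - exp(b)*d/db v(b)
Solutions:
 v(b) = C1*exp(3*exp(-b))


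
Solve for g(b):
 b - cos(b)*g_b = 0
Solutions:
 g(b) = C1 + Integral(b/cos(b), b)


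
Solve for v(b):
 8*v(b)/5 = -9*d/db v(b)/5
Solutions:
 v(b) = C1*exp(-8*b/9)


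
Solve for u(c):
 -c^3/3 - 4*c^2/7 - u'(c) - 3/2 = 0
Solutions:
 u(c) = C1 - c^4/12 - 4*c^3/21 - 3*c/2


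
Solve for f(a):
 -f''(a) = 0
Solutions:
 f(a) = C1 + C2*a


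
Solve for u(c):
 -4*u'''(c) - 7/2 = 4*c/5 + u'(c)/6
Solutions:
 u(c) = C1 + C2*sin(sqrt(6)*c/12) + C3*cos(sqrt(6)*c/12) - 12*c^2/5 - 21*c


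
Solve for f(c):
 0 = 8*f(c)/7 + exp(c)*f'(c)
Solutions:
 f(c) = C1*exp(8*exp(-c)/7)


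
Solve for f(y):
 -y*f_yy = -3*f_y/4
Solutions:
 f(y) = C1 + C2*y^(7/4)


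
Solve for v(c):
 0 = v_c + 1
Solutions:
 v(c) = C1 - c


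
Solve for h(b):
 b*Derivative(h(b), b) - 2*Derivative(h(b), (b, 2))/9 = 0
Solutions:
 h(b) = C1 + C2*erfi(3*b/2)


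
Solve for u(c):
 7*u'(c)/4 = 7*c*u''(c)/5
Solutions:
 u(c) = C1 + C2*c^(9/4)


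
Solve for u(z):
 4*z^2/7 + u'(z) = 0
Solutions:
 u(z) = C1 - 4*z^3/21


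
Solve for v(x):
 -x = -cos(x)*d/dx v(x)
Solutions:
 v(x) = C1 + Integral(x/cos(x), x)


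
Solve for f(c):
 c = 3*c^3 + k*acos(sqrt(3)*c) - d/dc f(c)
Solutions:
 f(c) = C1 + 3*c^4/4 - c^2/2 + k*(c*acos(sqrt(3)*c) - sqrt(3)*sqrt(1 - 3*c^2)/3)


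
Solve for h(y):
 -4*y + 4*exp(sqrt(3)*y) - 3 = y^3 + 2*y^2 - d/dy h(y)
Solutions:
 h(y) = C1 + y^4/4 + 2*y^3/3 + 2*y^2 + 3*y - 4*sqrt(3)*exp(sqrt(3)*y)/3


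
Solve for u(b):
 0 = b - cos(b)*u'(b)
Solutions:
 u(b) = C1 + Integral(b/cos(b), b)


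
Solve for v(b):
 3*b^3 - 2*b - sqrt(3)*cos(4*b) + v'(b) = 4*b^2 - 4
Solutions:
 v(b) = C1 - 3*b^4/4 + 4*b^3/3 + b^2 - 4*b + sqrt(3)*sin(4*b)/4


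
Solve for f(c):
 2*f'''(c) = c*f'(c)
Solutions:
 f(c) = C1 + Integral(C2*airyai(2^(2/3)*c/2) + C3*airybi(2^(2/3)*c/2), c)


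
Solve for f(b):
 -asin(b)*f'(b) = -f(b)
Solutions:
 f(b) = C1*exp(Integral(1/asin(b), b))


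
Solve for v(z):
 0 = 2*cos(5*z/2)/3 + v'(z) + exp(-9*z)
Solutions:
 v(z) = C1 - 4*sin(5*z/2)/15 + exp(-9*z)/9


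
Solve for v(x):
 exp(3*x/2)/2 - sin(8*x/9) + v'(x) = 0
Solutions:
 v(x) = C1 - exp(3*x/2)/3 - 9*cos(8*x/9)/8


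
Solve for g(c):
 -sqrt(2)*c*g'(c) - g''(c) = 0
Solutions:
 g(c) = C1 + C2*erf(2^(3/4)*c/2)


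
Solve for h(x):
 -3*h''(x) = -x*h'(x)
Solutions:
 h(x) = C1 + C2*erfi(sqrt(6)*x/6)


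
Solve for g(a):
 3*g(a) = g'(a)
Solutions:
 g(a) = C1*exp(3*a)


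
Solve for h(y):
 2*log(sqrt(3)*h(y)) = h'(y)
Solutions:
 -Integral(1/(2*log(_y) + log(3)), (_y, h(y))) = C1 - y


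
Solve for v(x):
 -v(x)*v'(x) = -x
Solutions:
 v(x) = -sqrt(C1 + x^2)
 v(x) = sqrt(C1 + x^2)


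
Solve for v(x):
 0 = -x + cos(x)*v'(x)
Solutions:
 v(x) = C1 + Integral(x/cos(x), x)


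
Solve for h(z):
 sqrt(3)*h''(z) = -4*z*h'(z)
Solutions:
 h(z) = C1 + C2*erf(sqrt(2)*3^(3/4)*z/3)


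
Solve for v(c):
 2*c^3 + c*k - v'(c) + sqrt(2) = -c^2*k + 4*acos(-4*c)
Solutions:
 v(c) = C1 + c^4/2 + c^3*k/3 + c^2*k/2 - 4*c*acos(-4*c) + sqrt(2)*c - sqrt(1 - 16*c^2)


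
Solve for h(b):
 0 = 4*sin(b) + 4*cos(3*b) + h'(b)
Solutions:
 h(b) = C1 - 4*sin(3*b)/3 + 4*cos(b)


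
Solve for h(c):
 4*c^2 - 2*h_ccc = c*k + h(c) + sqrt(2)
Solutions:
 h(c) = C3*exp(-2^(2/3)*c/2) + 4*c^2 - c*k + (C1*sin(2^(2/3)*sqrt(3)*c/4) + C2*cos(2^(2/3)*sqrt(3)*c/4))*exp(2^(2/3)*c/4) - sqrt(2)


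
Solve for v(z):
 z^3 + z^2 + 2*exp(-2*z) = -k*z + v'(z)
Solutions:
 v(z) = C1 + k*z^2/2 + z^4/4 + z^3/3 - exp(-2*z)


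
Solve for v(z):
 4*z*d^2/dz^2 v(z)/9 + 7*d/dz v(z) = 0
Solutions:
 v(z) = C1 + C2/z^(59/4)


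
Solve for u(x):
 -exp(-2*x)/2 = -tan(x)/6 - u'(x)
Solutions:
 u(x) = C1 - log(tan(x)^2 + 1)/12 - exp(-2*x)/4


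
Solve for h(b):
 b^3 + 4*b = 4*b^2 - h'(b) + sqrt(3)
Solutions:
 h(b) = C1 - b^4/4 + 4*b^3/3 - 2*b^2 + sqrt(3)*b


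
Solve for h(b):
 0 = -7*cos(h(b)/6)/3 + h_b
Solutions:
 -7*b/3 - 3*log(sin(h(b)/6) - 1) + 3*log(sin(h(b)/6) + 1) = C1


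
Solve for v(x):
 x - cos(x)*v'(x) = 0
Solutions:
 v(x) = C1 + Integral(x/cos(x), x)


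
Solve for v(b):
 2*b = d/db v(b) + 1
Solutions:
 v(b) = C1 + b^2 - b


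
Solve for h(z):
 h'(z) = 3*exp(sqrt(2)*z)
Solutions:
 h(z) = C1 + 3*sqrt(2)*exp(sqrt(2)*z)/2


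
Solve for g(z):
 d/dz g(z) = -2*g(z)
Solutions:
 g(z) = C1*exp(-2*z)


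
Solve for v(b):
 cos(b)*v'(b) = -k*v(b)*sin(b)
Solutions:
 v(b) = C1*exp(k*log(cos(b)))


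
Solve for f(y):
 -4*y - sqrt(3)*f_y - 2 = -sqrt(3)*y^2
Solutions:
 f(y) = C1 + y^3/3 - 2*sqrt(3)*y^2/3 - 2*sqrt(3)*y/3


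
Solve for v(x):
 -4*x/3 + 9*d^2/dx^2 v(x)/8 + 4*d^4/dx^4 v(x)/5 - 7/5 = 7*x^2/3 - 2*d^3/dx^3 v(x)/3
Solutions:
 v(x) = C1 + C2*x + 14*x^4/81 - 464*x^3/2187 - 46796*x^2/98415 + (C3*sin(sqrt(710)*x/24) + C4*cos(sqrt(710)*x/24))*exp(-5*x/12)


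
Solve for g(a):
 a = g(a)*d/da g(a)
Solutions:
 g(a) = -sqrt(C1 + a^2)
 g(a) = sqrt(C1 + a^2)


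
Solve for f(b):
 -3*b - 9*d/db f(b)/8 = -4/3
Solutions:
 f(b) = C1 - 4*b^2/3 + 32*b/27


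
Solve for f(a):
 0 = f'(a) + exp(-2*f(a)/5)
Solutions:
 f(a) = 5*log(-sqrt(C1 - a)) - 5*log(5) + 5*log(10)/2
 f(a) = 5*log(C1 - a)/2 - 5*log(5) + 5*log(10)/2


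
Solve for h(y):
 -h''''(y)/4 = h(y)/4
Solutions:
 h(y) = (C1*sin(sqrt(2)*y/2) + C2*cos(sqrt(2)*y/2))*exp(-sqrt(2)*y/2) + (C3*sin(sqrt(2)*y/2) + C4*cos(sqrt(2)*y/2))*exp(sqrt(2)*y/2)


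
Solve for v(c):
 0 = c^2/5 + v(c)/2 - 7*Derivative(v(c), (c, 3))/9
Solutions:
 v(c) = C3*exp(42^(2/3)*c/14) - 2*c^2/5 + (C1*sin(3*14^(2/3)*3^(1/6)*c/28) + C2*cos(3*14^(2/3)*3^(1/6)*c/28))*exp(-42^(2/3)*c/28)


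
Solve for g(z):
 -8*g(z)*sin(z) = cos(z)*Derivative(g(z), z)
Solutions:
 g(z) = C1*cos(z)^8


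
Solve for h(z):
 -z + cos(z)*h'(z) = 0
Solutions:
 h(z) = C1 + Integral(z/cos(z), z)


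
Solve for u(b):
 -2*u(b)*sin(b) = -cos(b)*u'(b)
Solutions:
 u(b) = C1/cos(b)^2


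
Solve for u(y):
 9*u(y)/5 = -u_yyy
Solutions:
 u(y) = C3*exp(-15^(2/3)*y/5) + (C1*sin(3*3^(1/6)*5^(2/3)*y/10) + C2*cos(3*3^(1/6)*5^(2/3)*y/10))*exp(15^(2/3)*y/10)


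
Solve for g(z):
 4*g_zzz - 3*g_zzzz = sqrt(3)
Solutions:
 g(z) = C1 + C2*z + C3*z^2 + C4*exp(4*z/3) + sqrt(3)*z^3/24


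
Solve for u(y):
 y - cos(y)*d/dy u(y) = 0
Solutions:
 u(y) = C1 + Integral(y/cos(y), y)


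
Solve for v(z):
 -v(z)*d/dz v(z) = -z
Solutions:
 v(z) = -sqrt(C1 + z^2)
 v(z) = sqrt(C1 + z^2)


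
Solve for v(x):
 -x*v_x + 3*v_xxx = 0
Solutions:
 v(x) = C1 + Integral(C2*airyai(3^(2/3)*x/3) + C3*airybi(3^(2/3)*x/3), x)


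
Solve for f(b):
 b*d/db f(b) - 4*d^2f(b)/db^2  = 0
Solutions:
 f(b) = C1 + C2*erfi(sqrt(2)*b/4)


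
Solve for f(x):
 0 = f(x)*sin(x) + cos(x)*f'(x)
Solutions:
 f(x) = C1*cos(x)


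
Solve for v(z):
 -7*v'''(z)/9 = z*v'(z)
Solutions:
 v(z) = C1 + Integral(C2*airyai(-21^(2/3)*z/7) + C3*airybi(-21^(2/3)*z/7), z)


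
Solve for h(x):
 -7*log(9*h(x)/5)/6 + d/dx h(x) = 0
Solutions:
 -6*Integral(1/(log(_y) - log(5) + 2*log(3)), (_y, h(x)))/7 = C1 - x


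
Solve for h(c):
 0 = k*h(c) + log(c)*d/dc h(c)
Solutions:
 h(c) = C1*exp(-k*li(c))


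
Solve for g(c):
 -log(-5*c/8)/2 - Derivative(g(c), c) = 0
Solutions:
 g(c) = C1 - c*log(-c)/2 + c*(-log(5) + 1 + 3*log(2))/2


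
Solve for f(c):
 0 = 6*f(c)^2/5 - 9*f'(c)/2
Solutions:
 f(c) = -15/(C1 + 4*c)


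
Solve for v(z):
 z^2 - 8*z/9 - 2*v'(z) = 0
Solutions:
 v(z) = C1 + z^3/6 - 2*z^2/9


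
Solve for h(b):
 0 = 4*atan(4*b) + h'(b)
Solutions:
 h(b) = C1 - 4*b*atan(4*b) + log(16*b^2 + 1)/2


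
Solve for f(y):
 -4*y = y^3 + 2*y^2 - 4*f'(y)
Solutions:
 f(y) = C1 + y^4/16 + y^3/6 + y^2/2


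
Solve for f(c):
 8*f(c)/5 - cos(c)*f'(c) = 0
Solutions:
 f(c) = C1*(sin(c) + 1)^(4/5)/(sin(c) - 1)^(4/5)


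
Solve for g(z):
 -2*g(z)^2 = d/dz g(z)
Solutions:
 g(z) = 1/(C1 + 2*z)


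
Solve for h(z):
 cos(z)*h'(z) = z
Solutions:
 h(z) = C1 + Integral(z/cos(z), z)


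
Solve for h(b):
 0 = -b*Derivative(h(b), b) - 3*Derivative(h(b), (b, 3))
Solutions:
 h(b) = C1 + Integral(C2*airyai(-3^(2/3)*b/3) + C3*airybi(-3^(2/3)*b/3), b)


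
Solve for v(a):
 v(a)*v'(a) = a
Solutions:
 v(a) = -sqrt(C1 + a^2)
 v(a) = sqrt(C1 + a^2)


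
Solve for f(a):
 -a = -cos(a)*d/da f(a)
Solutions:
 f(a) = C1 + Integral(a/cos(a), a)


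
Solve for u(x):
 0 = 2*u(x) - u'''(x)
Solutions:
 u(x) = C3*exp(2^(1/3)*x) + (C1*sin(2^(1/3)*sqrt(3)*x/2) + C2*cos(2^(1/3)*sqrt(3)*x/2))*exp(-2^(1/3)*x/2)


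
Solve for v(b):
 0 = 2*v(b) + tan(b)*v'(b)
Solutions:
 v(b) = C1/sin(b)^2


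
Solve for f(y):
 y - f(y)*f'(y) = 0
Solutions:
 f(y) = -sqrt(C1 + y^2)
 f(y) = sqrt(C1 + y^2)


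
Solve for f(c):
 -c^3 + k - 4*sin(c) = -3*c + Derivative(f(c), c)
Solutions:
 f(c) = C1 - c^4/4 + 3*c^2/2 + c*k + 4*cos(c)


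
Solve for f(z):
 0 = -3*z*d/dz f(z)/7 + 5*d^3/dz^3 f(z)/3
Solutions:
 f(z) = C1 + Integral(C2*airyai(105^(2/3)*z/35) + C3*airybi(105^(2/3)*z/35), z)


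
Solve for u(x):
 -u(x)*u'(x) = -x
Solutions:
 u(x) = -sqrt(C1 + x^2)
 u(x) = sqrt(C1 + x^2)


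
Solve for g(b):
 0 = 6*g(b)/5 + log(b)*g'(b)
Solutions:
 g(b) = C1*exp(-6*li(b)/5)


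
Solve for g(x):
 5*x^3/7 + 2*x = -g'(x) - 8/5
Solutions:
 g(x) = C1 - 5*x^4/28 - x^2 - 8*x/5


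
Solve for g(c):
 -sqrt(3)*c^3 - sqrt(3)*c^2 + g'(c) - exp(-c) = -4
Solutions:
 g(c) = C1 + sqrt(3)*c^4/4 + sqrt(3)*c^3/3 - 4*c - exp(-c)


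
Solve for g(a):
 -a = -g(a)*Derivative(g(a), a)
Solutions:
 g(a) = -sqrt(C1 + a^2)
 g(a) = sqrt(C1 + a^2)


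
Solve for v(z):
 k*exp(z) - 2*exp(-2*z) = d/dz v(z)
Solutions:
 v(z) = C1 + k*exp(z) + exp(-2*z)


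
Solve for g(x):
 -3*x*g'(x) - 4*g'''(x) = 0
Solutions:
 g(x) = C1 + Integral(C2*airyai(-6^(1/3)*x/2) + C3*airybi(-6^(1/3)*x/2), x)


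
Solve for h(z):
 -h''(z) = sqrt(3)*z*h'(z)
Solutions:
 h(z) = C1 + C2*erf(sqrt(2)*3^(1/4)*z/2)


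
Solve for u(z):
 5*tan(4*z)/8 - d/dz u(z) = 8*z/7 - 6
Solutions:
 u(z) = C1 - 4*z^2/7 + 6*z - 5*log(cos(4*z))/32


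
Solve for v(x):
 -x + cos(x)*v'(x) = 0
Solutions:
 v(x) = C1 + Integral(x/cos(x), x)


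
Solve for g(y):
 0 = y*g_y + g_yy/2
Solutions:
 g(y) = C1 + C2*erf(y)


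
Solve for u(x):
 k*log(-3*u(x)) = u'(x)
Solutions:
 Integral(1/(log(-_y) + log(3)), (_y, u(x))) = C1 + k*x


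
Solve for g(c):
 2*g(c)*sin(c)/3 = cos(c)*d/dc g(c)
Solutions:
 g(c) = C1/cos(c)^(2/3)


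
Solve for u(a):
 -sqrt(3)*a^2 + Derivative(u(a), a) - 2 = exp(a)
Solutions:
 u(a) = C1 + sqrt(3)*a^3/3 + 2*a + exp(a)


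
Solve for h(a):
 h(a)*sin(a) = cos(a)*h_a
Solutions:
 h(a) = C1/cos(a)


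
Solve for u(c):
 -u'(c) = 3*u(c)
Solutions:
 u(c) = C1*exp(-3*c)


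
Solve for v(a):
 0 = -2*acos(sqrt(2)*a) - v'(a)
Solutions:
 v(a) = C1 - 2*a*acos(sqrt(2)*a) + sqrt(2)*sqrt(1 - 2*a^2)


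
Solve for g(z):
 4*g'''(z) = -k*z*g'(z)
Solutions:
 g(z) = C1 + Integral(C2*airyai(2^(1/3)*z*(-k)^(1/3)/2) + C3*airybi(2^(1/3)*z*(-k)^(1/3)/2), z)


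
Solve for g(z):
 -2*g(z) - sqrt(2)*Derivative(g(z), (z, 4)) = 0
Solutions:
 g(z) = (C1*sin(2^(5/8)*z/2) + C2*cos(2^(5/8)*z/2))*exp(-2^(5/8)*z/2) + (C3*sin(2^(5/8)*z/2) + C4*cos(2^(5/8)*z/2))*exp(2^(5/8)*z/2)


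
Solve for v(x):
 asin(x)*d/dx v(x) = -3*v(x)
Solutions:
 v(x) = C1*exp(-3*Integral(1/asin(x), x))


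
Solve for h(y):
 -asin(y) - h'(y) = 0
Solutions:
 h(y) = C1 - y*asin(y) - sqrt(1 - y^2)


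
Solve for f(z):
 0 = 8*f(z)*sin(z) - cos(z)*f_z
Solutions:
 f(z) = C1/cos(z)^8


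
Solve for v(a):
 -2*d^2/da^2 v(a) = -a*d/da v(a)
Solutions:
 v(a) = C1 + C2*erfi(a/2)


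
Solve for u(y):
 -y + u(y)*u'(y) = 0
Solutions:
 u(y) = -sqrt(C1 + y^2)
 u(y) = sqrt(C1 + y^2)


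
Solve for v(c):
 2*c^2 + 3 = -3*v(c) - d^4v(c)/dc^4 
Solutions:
 v(c) = -2*c^2/3 + (C1*sin(sqrt(2)*3^(1/4)*c/2) + C2*cos(sqrt(2)*3^(1/4)*c/2))*exp(-sqrt(2)*3^(1/4)*c/2) + (C3*sin(sqrt(2)*3^(1/4)*c/2) + C4*cos(sqrt(2)*3^(1/4)*c/2))*exp(sqrt(2)*3^(1/4)*c/2) - 1


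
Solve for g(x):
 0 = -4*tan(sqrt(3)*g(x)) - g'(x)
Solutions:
 g(x) = sqrt(3)*(pi - asin(C1*exp(-4*sqrt(3)*x)))/3
 g(x) = sqrt(3)*asin(C1*exp(-4*sqrt(3)*x))/3


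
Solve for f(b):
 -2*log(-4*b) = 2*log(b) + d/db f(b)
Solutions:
 f(b) = C1 - 4*b*log(b) + 2*b*(-2*log(2) + 2 - I*pi)


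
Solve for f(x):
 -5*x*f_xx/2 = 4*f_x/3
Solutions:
 f(x) = C1 + C2*x^(7/15)


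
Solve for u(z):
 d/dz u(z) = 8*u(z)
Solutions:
 u(z) = C1*exp(8*z)


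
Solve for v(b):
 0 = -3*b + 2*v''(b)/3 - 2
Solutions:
 v(b) = C1 + C2*b + 3*b^3/4 + 3*b^2/2


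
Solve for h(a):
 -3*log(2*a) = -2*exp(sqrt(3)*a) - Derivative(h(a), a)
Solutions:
 h(a) = C1 + 3*a*log(a) + 3*a*(-1 + log(2)) - 2*sqrt(3)*exp(sqrt(3)*a)/3


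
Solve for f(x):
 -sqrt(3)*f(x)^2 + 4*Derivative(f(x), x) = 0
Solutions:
 f(x) = -4/(C1 + sqrt(3)*x)


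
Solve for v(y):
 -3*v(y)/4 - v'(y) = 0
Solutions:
 v(y) = C1*exp(-3*y/4)


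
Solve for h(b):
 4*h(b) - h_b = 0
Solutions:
 h(b) = C1*exp(4*b)


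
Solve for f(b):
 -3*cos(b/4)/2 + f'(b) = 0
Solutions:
 f(b) = C1 + 6*sin(b/4)


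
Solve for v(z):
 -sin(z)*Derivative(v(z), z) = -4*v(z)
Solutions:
 v(z) = C1*(cos(z)^2 - 2*cos(z) + 1)/(cos(z)^2 + 2*cos(z) + 1)


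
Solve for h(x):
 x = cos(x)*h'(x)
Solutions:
 h(x) = C1 + Integral(x/cos(x), x)


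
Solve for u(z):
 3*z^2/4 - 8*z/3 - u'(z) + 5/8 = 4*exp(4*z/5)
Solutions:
 u(z) = C1 + z^3/4 - 4*z^2/3 + 5*z/8 - 5*exp(4*z/5)


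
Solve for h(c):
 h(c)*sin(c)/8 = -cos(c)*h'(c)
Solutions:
 h(c) = C1*cos(c)^(1/8)


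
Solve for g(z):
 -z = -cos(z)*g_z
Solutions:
 g(z) = C1 + Integral(z/cos(z), z)


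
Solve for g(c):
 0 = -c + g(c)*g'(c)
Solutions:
 g(c) = -sqrt(C1 + c^2)
 g(c) = sqrt(C1 + c^2)


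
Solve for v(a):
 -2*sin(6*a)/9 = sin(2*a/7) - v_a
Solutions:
 v(a) = C1 - 7*cos(2*a/7)/2 - cos(6*a)/27


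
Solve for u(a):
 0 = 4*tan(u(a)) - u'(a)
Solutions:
 u(a) = pi - asin(C1*exp(4*a))
 u(a) = asin(C1*exp(4*a))


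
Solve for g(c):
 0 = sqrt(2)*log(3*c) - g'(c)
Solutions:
 g(c) = C1 + sqrt(2)*c*log(c) - sqrt(2)*c + sqrt(2)*c*log(3)


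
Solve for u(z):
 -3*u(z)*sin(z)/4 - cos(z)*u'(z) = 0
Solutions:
 u(z) = C1*cos(z)^(3/4)


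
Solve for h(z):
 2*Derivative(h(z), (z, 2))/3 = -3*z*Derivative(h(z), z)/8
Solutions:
 h(z) = C1 + C2*erf(3*sqrt(2)*z/8)


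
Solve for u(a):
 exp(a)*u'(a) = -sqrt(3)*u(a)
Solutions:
 u(a) = C1*exp(sqrt(3)*exp(-a))


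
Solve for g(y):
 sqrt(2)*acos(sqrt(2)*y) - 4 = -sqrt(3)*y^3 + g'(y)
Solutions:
 g(y) = C1 + sqrt(3)*y^4/4 - 4*y + sqrt(2)*(y*acos(sqrt(2)*y) - sqrt(2)*sqrt(1 - 2*y^2)/2)


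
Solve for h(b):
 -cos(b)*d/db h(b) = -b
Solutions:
 h(b) = C1 + Integral(b/cos(b), b)
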